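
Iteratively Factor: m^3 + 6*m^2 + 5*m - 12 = (m + 3)*(m^2 + 3*m - 4) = (m + 3)*(m + 4)*(m - 1)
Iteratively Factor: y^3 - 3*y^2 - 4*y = (y - 4)*(y^2 + y) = (y - 4)*(y + 1)*(y)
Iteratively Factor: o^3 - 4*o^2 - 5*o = (o - 5)*(o^2 + o) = (o - 5)*(o + 1)*(o)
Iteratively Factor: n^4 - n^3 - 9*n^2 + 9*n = (n - 1)*(n^3 - 9*n) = n*(n - 1)*(n^2 - 9) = n*(n - 3)*(n - 1)*(n + 3)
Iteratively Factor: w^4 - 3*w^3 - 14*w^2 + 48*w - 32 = (w - 4)*(w^3 + w^2 - 10*w + 8) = (w - 4)*(w - 1)*(w^2 + 2*w - 8) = (w - 4)*(w - 1)*(w + 4)*(w - 2)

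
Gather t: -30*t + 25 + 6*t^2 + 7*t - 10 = 6*t^2 - 23*t + 15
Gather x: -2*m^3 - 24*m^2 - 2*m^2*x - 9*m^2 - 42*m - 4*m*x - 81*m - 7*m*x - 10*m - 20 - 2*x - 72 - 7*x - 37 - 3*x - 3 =-2*m^3 - 33*m^2 - 133*m + x*(-2*m^2 - 11*m - 12) - 132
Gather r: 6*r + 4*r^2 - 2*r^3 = -2*r^3 + 4*r^2 + 6*r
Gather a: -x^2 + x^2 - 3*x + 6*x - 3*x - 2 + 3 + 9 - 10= 0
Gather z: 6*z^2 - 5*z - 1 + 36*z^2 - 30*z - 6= 42*z^2 - 35*z - 7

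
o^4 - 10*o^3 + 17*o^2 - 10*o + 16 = (o - 8)*(o - 2)*(o - I)*(o + I)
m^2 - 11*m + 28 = (m - 7)*(m - 4)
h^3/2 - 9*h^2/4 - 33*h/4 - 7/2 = (h/2 + 1)*(h - 7)*(h + 1/2)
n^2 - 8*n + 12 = (n - 6)*(n - 2)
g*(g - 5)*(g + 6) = g^3 + g^2 - 30*g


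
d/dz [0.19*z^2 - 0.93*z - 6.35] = 0.38*z - 0.93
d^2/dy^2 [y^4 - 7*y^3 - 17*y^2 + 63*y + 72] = 12*y^2 - 42*y - 34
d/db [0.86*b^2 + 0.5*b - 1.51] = 1.72*b + 0.5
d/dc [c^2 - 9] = 2*c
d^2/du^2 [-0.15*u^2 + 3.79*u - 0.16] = -0.300000000000000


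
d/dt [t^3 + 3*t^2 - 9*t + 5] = 3*t^2 + 6*t - 9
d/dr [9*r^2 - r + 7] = 18*r - 1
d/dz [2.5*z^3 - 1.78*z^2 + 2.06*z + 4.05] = 7.5*z^2 - 3.56*z + 2.06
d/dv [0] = 0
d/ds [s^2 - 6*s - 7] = 2*s - 6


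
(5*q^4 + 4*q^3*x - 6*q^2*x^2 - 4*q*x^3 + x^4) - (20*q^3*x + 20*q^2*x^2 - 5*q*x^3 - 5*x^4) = 5*q^4 - 16*q^3*x - 26*q^2*x^2 + q*x^3 + 6*x^4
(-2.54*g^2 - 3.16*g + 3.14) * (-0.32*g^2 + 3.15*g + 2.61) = 0.8128*g^4 - 6.9898*g^3 - 17.5882*g^2 + 1.6434*g + 8.1954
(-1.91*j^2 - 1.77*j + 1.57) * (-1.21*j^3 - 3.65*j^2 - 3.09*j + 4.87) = 2.3111*j^5 + 9.1132*j^4 + 10.4627*j^3 - 9.5629*j^2 - 13.4712*j + 7.6459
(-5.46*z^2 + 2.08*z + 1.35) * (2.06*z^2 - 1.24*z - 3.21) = -11.2476*z^4 + 11.0552*z^3 + 17.7284*z^2 - 8.3508*z - 4.3335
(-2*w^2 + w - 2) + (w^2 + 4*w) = -w^2 + 5*w - 2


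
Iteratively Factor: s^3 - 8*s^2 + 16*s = (s - 4)*(s^2 - 4*s) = s*(s - 4)*(s - 4)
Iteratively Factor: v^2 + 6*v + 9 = (v + 3)*(v + 3)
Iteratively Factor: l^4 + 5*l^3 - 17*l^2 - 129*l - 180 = (l + 3)*(l^3 + 2*l^2 - 23*l - 60) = (l + 3)*(l + 4)*(l^2 - 2*l - 15) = (l + 3)^2*(l + 4)*(l - 5)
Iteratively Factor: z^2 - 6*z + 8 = (z - 4)*(z - 2)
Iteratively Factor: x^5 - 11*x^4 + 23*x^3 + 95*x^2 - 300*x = (x - 5)*(x^4 - 6*x^3 - 7*x^2 + 60*x) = (x - 5)*(x + 3)*(x^3 - 9*x^2 + 20*x) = (x - 5)*(x - 4)*(x + 3)*(x^2 - 5*x) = x*(x - 5)*(x - 4)*(x + 3)*(x - 5)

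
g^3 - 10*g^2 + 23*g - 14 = (g - 7)*(g - 2)*(g - 1)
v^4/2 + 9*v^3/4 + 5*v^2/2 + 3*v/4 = v*(v/2 + 1/2)*(v + 1/2)*(v + 3)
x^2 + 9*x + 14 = (x + 2)*(x + 7)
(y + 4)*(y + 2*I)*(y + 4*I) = y^3 + 4*y^2 + 6*I*y^2 - 8*y + 24*I*y - 32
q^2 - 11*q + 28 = (q - 7)*(q - 4)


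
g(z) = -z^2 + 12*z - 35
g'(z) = 12 - 2*z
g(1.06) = -23.40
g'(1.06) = 9.88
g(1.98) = -15.16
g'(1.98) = 8.04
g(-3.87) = -96.42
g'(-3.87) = 19.74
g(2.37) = -12.18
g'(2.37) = 7.26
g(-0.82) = -45.51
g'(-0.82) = 13.64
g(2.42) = -11.82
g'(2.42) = 7.16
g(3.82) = -3.75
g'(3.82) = 4.36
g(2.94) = -8.36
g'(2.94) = 6.12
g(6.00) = 1.00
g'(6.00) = 0.00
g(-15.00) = -440.00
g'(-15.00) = 42.00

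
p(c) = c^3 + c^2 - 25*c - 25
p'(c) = 3*c^2 + 2*c - 25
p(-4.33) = 20.82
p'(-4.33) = 22.59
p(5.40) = 26.62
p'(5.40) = 73.28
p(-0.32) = -16.93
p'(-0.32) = -25.33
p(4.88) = -6.97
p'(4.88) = 56.20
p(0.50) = -37.12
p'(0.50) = -23.25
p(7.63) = 286.66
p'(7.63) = 164.91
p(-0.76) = -5.86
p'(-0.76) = -24.79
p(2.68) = -65.57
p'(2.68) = 1.91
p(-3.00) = 32.00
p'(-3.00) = -4.00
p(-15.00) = -2800.00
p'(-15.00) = 620.00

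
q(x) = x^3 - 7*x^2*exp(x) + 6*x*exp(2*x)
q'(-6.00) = 107.58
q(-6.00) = -216.62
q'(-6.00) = 107.58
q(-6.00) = -216.62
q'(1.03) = 86.04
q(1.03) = 28.78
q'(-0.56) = 3.93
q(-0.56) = -2.53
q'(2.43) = 3698.27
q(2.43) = 1426.01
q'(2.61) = 5776.80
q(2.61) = 2265.38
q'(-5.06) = 76.12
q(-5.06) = -130.69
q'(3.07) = 17561.25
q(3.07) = 7155.59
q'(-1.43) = 6.86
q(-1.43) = -6.84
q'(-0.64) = 3.97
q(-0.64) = -2.84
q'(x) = -7*x^2*exp(x) + 3*x^2 + 12*x*exp(2*x) - 14*x*exp(x) + 6*exp(2*x)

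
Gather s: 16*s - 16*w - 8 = 16*s - 16*w - 8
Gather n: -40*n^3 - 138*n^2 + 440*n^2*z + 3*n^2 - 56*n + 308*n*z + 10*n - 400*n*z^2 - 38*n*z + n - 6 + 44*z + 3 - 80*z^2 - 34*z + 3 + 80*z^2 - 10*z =-40*n^3 + n^2*(440*z - 135) + n*(-400*z^2 + 270*z - 45)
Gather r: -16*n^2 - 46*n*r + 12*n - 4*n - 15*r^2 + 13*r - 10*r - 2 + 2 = -16*n^2 + 8*n - 15*r^2 + r*(3 - 46*n)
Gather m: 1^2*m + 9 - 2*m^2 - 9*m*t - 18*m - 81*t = -2*m^2 + m*(-9*t - 17) - 81*t + 9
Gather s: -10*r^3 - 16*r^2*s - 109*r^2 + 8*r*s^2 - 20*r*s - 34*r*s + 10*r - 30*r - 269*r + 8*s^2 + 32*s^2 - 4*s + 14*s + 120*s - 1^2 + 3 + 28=-10*r^3 - 109*r^2 - 289*r + s^2*(8*r + 40) + s*(-16*r^2 - 54*r + 130) + 30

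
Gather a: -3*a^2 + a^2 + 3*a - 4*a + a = -2*a^2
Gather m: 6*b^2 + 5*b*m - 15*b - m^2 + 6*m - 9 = 6*b^2 - 15*b - m^2 + m*(5*b + 6) - 9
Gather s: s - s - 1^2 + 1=0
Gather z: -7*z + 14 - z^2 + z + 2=-z^2 - 6*z + 16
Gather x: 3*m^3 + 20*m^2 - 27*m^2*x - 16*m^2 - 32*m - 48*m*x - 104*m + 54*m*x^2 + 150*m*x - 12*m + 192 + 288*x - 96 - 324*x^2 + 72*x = 3*m^3 + 4*m^2 - 148*m + x^2*(54*m - 324) + x*(-27*m^2 + 102*m + 360) + 96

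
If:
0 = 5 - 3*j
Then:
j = 5/3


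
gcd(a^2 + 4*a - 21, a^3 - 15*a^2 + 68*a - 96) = a - 3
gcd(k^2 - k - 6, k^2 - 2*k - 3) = k - 3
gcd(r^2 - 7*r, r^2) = r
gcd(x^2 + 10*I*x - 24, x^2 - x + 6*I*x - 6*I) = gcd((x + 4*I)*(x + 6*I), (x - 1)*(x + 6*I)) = x + 6*I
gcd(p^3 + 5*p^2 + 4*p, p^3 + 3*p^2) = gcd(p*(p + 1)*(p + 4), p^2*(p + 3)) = p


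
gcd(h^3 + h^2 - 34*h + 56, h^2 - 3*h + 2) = h - 2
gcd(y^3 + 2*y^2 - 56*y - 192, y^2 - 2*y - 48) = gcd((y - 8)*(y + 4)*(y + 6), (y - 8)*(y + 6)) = y^2 - 2*y - 48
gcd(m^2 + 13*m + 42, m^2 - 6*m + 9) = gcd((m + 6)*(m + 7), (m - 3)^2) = 1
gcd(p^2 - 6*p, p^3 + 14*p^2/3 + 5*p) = p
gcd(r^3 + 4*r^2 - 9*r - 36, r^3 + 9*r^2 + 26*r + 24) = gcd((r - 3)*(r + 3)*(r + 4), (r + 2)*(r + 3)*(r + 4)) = r^2 + 7*r + 12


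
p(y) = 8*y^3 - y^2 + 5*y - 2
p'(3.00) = 215.00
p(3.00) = 220.00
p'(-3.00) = 227.00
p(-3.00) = -242.00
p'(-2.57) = 168.66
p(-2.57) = -157.25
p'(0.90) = 22.64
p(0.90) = 7.52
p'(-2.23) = 128.81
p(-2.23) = -106.84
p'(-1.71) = 78.60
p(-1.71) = -53.48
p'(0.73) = 16.33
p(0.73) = 4.23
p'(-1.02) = 32.01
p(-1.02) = -16.63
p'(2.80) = 187.56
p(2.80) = 179.78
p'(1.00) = 27.00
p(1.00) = 10.00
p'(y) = 24*y^2 - 2*y + 5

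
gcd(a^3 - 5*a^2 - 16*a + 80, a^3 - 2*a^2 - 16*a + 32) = a^2 - 16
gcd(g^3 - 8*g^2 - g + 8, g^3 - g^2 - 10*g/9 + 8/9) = g + 1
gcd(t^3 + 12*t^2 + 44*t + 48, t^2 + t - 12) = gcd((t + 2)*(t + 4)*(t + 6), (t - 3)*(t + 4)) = t + 4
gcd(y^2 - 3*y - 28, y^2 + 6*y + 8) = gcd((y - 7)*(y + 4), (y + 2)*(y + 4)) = y + 4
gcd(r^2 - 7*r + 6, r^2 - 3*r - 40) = 1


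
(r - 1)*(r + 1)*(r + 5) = r^3 + 5*r^2 - r - 5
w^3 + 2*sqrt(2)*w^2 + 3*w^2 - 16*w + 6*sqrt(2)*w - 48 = (w + 3)*(w - 2*sqrt(2))*(w + 4*sqrt(2))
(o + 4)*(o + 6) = o^2 + 10*o + 24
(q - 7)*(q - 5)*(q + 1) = q^3 - 11*q^2 + 23*q + 35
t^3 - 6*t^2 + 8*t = t*(t - 4)*(t - 2)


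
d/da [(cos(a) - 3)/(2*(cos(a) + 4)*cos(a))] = (sin(a) - 12*sin(a)/cos(a)^2 - 6*tan(a))/(2*(cos(a) + 4)^2)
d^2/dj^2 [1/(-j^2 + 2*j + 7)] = 2*(-j^2 + 2*j + 4*(j - 1)^2 + 7)/(-j^2 + 2*j + 7)^3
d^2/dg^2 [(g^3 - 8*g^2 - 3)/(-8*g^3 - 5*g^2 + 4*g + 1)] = 2*(552*g^6 - 96*g^5 + 1872*g^4 + 1547*g^3 + 45*g^2 - 111*g + 71)/(512*g^9 + 960*g^8 - 168*g^7 - 1027*g^6 - 156*g^5 + 357*g^4 + 80*g^3 - 33*g^2 - 12*g - 1)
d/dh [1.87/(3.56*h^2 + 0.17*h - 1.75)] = (-13.3144*h - 0.3179)/(3.56*h^2 + 0.17*h - 1.75)^2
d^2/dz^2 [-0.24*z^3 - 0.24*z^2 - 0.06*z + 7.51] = -1.44*z - 0.48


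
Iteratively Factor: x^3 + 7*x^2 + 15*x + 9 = (x + 3)*(x^2 + 4*x + 3) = (x + 1)*(x + 3)*(x + 3)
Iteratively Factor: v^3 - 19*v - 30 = (v + 2)*(v^2 - 2*v - 15) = (v - 5)*(v + 2)*(v + 3)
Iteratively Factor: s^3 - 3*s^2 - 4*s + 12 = (s + 2)*(s^2 - 5*s + 6) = (s - 3)*(s + 2)*(s - 2)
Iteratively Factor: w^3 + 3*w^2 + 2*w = (w + 1)*(w^2 + 2*w) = (w + 1)*(w + 2)*(w)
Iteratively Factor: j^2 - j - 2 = (j + 1)*(j - 2)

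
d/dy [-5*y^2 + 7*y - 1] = 7 - 10*y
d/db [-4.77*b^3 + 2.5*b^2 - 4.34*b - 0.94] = -14.31*b^2 + 5.0*b - 4.34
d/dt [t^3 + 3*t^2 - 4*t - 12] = 3*t^2 + 6*t - 4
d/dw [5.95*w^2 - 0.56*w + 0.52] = 11.9*w - 0.56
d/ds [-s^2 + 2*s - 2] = 2 - 2*s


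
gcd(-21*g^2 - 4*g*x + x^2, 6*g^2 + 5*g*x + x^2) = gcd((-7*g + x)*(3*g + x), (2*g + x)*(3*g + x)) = 3*g + x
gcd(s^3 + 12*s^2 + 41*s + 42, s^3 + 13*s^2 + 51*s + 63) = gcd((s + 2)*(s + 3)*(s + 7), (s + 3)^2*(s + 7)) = s^2 + 10*s + 21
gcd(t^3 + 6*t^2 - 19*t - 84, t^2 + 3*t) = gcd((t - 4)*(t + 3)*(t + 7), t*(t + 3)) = t + 3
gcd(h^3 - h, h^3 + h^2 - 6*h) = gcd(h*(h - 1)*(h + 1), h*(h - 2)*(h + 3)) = h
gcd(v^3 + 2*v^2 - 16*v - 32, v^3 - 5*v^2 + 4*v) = v - 4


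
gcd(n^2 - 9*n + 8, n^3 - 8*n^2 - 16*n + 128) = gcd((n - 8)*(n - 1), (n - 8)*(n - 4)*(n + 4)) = n - 8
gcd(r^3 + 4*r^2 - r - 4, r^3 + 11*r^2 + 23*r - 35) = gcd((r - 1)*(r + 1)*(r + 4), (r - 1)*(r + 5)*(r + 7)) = r - 1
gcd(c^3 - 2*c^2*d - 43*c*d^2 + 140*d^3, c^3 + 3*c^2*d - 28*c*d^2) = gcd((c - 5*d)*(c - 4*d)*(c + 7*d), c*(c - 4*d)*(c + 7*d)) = c^2 + 3*c*d - 28*d^2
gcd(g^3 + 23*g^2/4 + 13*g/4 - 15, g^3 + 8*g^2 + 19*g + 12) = g^2 + 7*g + 12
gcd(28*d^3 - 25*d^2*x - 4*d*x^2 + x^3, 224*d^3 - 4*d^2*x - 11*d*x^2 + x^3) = -28*d^2 - 3*d*x + x^2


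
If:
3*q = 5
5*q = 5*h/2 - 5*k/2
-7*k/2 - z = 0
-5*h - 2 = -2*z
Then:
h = 16/9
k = -14/9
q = 5/3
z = 49/9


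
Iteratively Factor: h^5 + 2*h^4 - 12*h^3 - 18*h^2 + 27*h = (h - 3)*(h^4 + 5*h^3 + 3*h^2 - 9*h) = h*(h - 3)*(h^3 + 5*h^2 + 3*h - 9) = h*(h - 3)*(h + 3)*(h^2 + 2*h - 3) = h*(h - 3)*(h + 3)^2*(h - 1)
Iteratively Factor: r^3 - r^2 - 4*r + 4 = (r + 2)*(r^2 - 3*r + 2) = (r - 1)*(r + 2)*(r - 2)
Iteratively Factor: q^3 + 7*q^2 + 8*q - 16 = (q - 1)*(q^2 + 8*q + 16) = (q - 1)*(q + 4)*(q + 4)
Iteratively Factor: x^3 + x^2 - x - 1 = (x + 1)*(x^2 - 1) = (x + 1)^2*(x - 1)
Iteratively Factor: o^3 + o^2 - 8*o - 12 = (o + 2)*(o^2 - o - 6) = (o + 2)^2*(o - 3)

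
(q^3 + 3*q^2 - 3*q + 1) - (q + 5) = q^3 + 3*q^2 - 4*q - 4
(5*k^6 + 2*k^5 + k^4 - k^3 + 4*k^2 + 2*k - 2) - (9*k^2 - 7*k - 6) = 5*k^6 + 2*k^5 + k^4 - k^3 - 5*k^2 + 9*k + 4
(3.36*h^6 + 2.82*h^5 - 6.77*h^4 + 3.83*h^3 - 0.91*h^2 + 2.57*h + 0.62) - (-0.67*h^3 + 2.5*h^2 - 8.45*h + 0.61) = 3.36*h^6 + 2.82*h^5 - 6.77*h^4 + 4.5*h^3 - 3.41*h^2 + 11.02*h + 0.01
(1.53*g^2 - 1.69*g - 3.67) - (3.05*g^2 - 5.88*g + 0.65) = -1.52*g^2 + 4.19*g - 4.32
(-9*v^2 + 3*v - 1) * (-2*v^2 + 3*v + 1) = 18*v^4 - 33*v^3 + 2*v^2 - 1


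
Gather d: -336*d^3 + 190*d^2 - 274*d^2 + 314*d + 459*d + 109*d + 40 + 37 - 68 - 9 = -336*d^3 - 84*d^2 + 882*d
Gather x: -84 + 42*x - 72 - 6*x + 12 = 36*x - 144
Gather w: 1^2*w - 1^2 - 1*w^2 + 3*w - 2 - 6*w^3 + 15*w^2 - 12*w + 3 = -6*w^3 + 14*w^2 - 8*w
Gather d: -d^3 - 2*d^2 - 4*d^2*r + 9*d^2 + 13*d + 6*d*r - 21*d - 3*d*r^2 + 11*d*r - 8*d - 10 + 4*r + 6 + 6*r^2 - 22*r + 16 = -d^3 + d^2*(7 - 4*r) + d*(-3*r^2 + 17*r - 16) + 6*r^2 - 18*r + 12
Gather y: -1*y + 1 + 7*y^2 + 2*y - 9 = 7*y^2 + y - 8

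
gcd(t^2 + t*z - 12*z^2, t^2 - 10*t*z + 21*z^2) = -t + 3*z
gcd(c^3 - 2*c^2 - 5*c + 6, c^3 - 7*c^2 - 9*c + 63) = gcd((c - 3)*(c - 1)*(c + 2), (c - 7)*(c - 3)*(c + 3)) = c - 3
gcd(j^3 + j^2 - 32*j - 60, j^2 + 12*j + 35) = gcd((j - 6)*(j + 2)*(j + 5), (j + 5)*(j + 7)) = j + 5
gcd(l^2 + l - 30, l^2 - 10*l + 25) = l - 5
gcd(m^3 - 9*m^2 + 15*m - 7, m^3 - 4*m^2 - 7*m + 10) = m - 1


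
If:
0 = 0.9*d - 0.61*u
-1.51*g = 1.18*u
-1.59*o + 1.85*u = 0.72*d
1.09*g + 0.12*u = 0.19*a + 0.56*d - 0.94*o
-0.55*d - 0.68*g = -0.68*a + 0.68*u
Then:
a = 0.00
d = 0.00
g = 0.00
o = 0.00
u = 0.00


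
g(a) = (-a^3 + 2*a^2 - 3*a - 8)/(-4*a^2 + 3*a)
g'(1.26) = -10.31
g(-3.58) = -1.20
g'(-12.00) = 0.25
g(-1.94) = -0.61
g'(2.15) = -0.80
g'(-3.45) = 0.29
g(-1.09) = 0.13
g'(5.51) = 0.20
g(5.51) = 1.25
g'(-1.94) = 0.52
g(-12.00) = -3.34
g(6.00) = 1.35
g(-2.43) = -0.82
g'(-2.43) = 0.39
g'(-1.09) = 1.55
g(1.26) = 4.13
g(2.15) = 1.26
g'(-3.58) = 0.29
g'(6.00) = 0.21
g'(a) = (8*a - 3)*(-a^3 + 2*a^2 - 3*a - 8)/(-4*a^2 + 3*a)^2 + (-3*a^2 + 4*a - 3)/(-4*a^2 + 3*a) = 2*(2*a^4 - 3*a^3 - 3*a^2 - 32*a + 12)/(a^2*(16*a^2 - 24*a + 9))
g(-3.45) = -1.16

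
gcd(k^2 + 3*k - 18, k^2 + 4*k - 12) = k + 6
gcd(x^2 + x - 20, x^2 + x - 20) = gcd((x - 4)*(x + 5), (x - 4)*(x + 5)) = x^2 + x - 20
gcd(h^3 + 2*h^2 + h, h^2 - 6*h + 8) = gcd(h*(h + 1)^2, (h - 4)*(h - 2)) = 1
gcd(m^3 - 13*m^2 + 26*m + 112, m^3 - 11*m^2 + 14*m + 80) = m^2 - 6*m - 16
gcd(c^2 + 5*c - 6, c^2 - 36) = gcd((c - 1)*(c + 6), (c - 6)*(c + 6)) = c + 6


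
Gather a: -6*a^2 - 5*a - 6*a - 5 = -6*a^2 - 11*a - 5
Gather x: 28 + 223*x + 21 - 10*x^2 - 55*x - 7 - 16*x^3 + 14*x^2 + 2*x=-16*x^3 + 4*x^2 + 170*x + 42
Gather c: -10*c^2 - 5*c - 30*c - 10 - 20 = -10*c^2 - 35*c - 30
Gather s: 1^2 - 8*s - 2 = -8*s - 1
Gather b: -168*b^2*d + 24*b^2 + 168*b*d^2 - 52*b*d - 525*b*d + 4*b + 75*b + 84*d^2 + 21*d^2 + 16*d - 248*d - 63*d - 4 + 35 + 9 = b^2*(24 - 168*d) + b*(168*d^2 - 577*d + 79) + 105*d^2 - 295*d + 40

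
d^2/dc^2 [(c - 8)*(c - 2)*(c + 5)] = 6*c - 10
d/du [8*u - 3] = 8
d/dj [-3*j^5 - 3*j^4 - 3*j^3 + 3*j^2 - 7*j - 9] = -15*j^4 - 12*j^3 - 9*j^2 + 6*j - 7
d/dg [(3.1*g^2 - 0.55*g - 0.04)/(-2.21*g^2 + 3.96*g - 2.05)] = (11.0605*g^2 - 12.8868*g + 1.2859)/(4.8841*g^4 - 17.5032*g^3 + 24.7426*g^2 - 16.236*g + 4.2025)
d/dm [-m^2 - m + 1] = -2*m - 1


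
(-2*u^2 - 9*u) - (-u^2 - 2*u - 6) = -u^2 - 7*u + 6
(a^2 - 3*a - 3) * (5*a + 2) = 5*a^3 - 13*a^2 - 21*a - 6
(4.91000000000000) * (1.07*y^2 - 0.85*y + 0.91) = 5.2537*y^2 - 4.1735*y + 4.4681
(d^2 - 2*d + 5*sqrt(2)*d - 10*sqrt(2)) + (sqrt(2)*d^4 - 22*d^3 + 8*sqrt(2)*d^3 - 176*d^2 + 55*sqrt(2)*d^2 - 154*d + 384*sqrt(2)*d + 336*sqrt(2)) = sqrt(2)*d^4 - 22*d^3 + 8*sqrt(2)*d^3 - 175*d^2 + 55*sqrt(2)*d^2 - 156*d + 389*sqrt(2)*d + 326*sqrt(2)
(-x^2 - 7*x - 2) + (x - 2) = -x^2 - 6*x - 4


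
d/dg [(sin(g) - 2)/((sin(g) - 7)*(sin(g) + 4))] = (4*sin(g) + cos(g)^2 - 35)*cos(g)/((sin(g) - 7)^2*(sin(g) + 4)^2)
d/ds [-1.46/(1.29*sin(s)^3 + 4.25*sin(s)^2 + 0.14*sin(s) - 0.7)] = (5.6502*sin(s)^2 + 12.41*sin(s) + 0.2044)*cos(s)/(1.29*sin(s)^3 + 4.25*sin(s)^2 + 0.14*sin(s) - 0.7)^2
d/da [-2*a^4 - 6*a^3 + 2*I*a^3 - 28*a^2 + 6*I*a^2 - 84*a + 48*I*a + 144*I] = -8*a^3 + a^2*(-18 + 6*I) + a*(-56 + 12*I) - 84 + 48*I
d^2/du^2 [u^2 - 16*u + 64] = 2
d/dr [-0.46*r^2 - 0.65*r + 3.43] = -0.92*r - 0.65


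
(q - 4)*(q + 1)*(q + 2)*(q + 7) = q^4 + 6*q^3 - 17*q^2 - 78*q - 56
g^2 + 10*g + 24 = (g + 4)*(g + 6)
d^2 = d^2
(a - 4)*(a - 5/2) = a^2 - 13*a/2 + 10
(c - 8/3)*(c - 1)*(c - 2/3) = c^3 - 13*c^2/3 + 46*c/9 - 16/9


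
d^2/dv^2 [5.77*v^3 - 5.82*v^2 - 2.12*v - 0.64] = 34.62*v - 11.64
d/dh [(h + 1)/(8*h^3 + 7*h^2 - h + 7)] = (8*h^3 + 7*h^2 - h - (h + 1)*(24*h^2 + 14*h - 1) + 7)/(8*h^3 + 7*h^2 - h + 7)^2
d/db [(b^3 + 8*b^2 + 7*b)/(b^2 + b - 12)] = (b^4 + 2*b^3 - 35*b^2 - 192*b - 84)/(b^4 + 2*b^3 - 23*b^2 - 24*b + 144)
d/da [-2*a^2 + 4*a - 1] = 4 - 4*a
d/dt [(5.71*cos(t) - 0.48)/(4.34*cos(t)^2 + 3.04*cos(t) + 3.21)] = (24.7814*cos(t)^2 - 4.1664*cos(t) - 19.7883)*sin(t)/(18.8356*cos(t)^4 + 26.3872*cos(t)^3 + 37.1044*cos(t)^2 + 19.5168*cos(t) + 10.3041)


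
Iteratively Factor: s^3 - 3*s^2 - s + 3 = (s - 3)*(s^2 - 1) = (s - 3)*(s - 1)*(s + 1)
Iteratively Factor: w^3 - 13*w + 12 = (w + 4)*(w^2 - 4*w + 3) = (w - 1)*(w + 4)*(w - 3)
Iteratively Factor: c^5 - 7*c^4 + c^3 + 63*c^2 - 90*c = (c - 5)*(c^4 - 2*c^3 - 9*c^2 + 18*c) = (c - 5)*(c - 2)*(c^3 - 9*c) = c*(c - 5)*(c - 2)*(c^2 - 9) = c*(c - 5)*(c - 2)*(c + 3)*(c - 3)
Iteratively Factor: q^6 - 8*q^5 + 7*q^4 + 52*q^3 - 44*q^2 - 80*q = (q - 5)*(q^5 - 3*q^4 - 8*q^3 + 12*q^2 + 16*q) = q*(q - 5)*(q^4 - 3*q^3 - 8*q^2 + 12*q + 16) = q*(q - 5)*(q - 4)*(q^3 + q^2 - 4*q - 4) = q*(q - 5)*(q - 4)*(q + 2)*(q^2 - q - 2) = q*(q - 5)*(q - 4)*(q - 2)*(q + 2)*(q + 1)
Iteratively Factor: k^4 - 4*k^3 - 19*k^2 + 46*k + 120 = (k - 4)*(k^3 - 19*k - 30) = (k - 4)*(k + 3)*(k^2 - 3*k - 10) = (k - 5)*(k - 4)*(k + 3)*(k + 2)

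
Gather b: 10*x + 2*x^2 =2*x^2 + 10*x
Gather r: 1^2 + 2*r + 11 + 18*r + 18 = 20*r + 30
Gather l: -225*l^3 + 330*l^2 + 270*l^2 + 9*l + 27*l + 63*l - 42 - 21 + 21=-225*l^3 + 600*l^2 + 99*l - 42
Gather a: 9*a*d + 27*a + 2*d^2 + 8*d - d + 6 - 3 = a*(9*d + 27) + 2*d^2 + 7*d + 3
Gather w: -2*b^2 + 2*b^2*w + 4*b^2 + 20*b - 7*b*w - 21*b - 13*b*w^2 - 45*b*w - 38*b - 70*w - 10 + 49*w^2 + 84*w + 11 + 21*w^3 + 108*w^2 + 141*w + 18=2*b^2 - 39*b + 21*w^3 + w^2*(157 - 13*b) + w*(2*b^2 - 52*b + 155) + 19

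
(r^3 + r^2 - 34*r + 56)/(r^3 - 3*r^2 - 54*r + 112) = (r - 4)/(r - 8)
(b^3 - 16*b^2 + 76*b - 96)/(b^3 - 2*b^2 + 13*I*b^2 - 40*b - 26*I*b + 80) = (b^2 - 14*b + 48)/(b^2 + 13*I*b - 40)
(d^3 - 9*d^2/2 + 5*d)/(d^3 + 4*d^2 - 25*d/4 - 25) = 2*d*(d - 2)/(2*d^2 + 13*d + 20)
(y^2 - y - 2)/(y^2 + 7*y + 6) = (y - 2)/(y + 6)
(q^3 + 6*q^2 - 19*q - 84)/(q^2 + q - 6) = (q^2 + 3*q - 28)/(q - 2)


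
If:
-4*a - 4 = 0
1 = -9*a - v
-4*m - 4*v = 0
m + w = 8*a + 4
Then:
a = -1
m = -8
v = 8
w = 4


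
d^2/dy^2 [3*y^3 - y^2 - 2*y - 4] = 18*y - 2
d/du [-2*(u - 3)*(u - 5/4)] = 17/2 - 4*u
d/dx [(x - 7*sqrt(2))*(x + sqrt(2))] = 2*x - 6*sqrt(2)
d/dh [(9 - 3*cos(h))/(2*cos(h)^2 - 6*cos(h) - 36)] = 3*(sin(h)^2 + 6*cos(h) - 28)*sin(h)/(2*(sin(h)^2 + 3*cos(h) + 17)^2)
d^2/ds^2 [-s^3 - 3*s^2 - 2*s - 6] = -6*s - 6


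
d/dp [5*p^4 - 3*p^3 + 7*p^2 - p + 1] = 20*p^3 - 9*p^2 + 14*p - 1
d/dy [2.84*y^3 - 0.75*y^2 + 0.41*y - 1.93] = 8.52*y^2 - 1.5*y + 0.41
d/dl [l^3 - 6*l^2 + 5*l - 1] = 3*l^2 - 12*l + 5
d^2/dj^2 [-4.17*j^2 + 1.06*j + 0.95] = -8.34000000000000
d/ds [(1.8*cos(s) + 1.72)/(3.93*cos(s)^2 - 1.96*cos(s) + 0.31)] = (7.074*cos(s)^2 + 13.5192*cos(s) - 3.9292)*sin(s)/(15.4449*cos(s)^4 - 15.4056*cos(s)^3 + 6.2782*cos(s)^2 - 1.2152*cos(s) + 0.0961)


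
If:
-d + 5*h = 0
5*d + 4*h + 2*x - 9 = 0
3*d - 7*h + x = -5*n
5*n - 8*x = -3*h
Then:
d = 405/251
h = 81/251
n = -603/1255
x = -45/251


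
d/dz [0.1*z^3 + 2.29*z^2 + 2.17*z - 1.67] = 0.3*z^2 + 4.58*z + 2.17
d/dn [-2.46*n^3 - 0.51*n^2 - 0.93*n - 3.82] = -7.38*n^2 - 1.02*n - 0.93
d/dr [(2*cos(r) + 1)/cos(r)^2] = 2*(cos(r) + 1)*sin(r)/cos(r)^3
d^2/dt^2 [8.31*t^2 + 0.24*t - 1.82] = 16.6200000000000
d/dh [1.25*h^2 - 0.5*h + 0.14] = 2.5*h - 0.5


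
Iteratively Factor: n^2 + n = (n)*(n + 1)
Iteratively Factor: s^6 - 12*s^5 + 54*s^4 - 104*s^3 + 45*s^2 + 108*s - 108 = (s + 1)*(s^5 - 13*s^4 + 67*s^3 - 171*s^2 + 216*s - 108) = (s - 3)*(s + 1)*(s^4 - 10*s^3 + 37*s^2 - 60*s + 36) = (s - 3)^2*(s + 1)*(s^3 - 7*s^2 + 16*s - 12) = (s - 3)^3*(s + 1)*(s^2 - 4*s + 4) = (s - 3)^3*(s - 2)*(s + 1)*(s - 2)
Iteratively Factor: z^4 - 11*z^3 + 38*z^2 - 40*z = (z - 5)*(z^3 - 6*z^2 + 8*z) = z*(z - 5)*(z^2 - 6*z + 8) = z*(z - 5)*(z - 4)*(z - 2)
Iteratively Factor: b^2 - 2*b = (b)*(b - 2)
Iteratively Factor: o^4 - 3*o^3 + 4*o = (o - 2)*(o^3 - o^2 - 2*o) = o*(o - 2)*(o^2 - o - 2) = o*(o - 2)*(o + 1)*(o - 2)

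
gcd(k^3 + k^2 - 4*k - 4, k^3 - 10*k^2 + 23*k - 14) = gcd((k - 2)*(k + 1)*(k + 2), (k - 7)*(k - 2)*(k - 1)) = k - 2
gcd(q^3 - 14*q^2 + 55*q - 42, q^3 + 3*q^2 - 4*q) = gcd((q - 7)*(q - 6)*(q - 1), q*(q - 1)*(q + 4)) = q - 1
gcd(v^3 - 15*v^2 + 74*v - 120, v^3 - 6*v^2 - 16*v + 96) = v^2 - 10*v + 24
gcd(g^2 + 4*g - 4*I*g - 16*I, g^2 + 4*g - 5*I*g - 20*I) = g + 4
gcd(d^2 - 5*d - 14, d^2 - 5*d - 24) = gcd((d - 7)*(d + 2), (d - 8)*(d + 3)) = 1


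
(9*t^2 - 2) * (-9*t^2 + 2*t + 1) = -81*t^4 + 18*t^3 + 27*t^2 - 4*t - 2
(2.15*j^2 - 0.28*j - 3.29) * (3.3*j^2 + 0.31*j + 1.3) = 7.095*j^4 - 0.2575*j^3 - 8.1488*j^2 - 1.3839*j - 4.277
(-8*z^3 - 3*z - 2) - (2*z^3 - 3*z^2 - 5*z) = -10*z^3 + 3*z^2 + 2*z - 2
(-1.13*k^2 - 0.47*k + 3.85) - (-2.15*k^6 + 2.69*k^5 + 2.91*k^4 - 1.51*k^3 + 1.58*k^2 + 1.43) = 2.15*k^6 - 2.69*k^5 - 2.91*k^4 + 1.51*k^3 - 2.71*k^2 - 0.47*k + 2.42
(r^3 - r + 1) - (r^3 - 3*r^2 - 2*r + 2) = 3*r^2 + r - 1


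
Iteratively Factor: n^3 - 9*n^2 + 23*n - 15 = (n - 5)*(n^2 - 4*n + 3) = (n - 5)*(n - 1)*(n - 3)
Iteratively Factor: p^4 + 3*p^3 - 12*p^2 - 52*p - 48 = (p - 4)*(p^3 + 7*p^2 + 16*p + 12) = (p - 4)*(p + 2)*(p^2 + 5*p + 6) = (p - 4)*(p + 2)^2*(p + 3)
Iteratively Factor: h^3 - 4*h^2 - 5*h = (h + 1)*(h^2 - 5*h) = h*(h + 1)*(h - 5)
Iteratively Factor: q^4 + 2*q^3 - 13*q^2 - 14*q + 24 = (q - 3)*(q^3 + 5*q^2 + 2*q - 8) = (q - 3)*(q + 4)*(q^2 + q - 2) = (q - 3)*(q + 2)*(q + 4)*(q - 1)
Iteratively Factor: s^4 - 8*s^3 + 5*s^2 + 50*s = (s - 5)*(s^3 - 3*s^2 - 10*s) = (s - 5)*(s + 2)*(s^2 - 5*s) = s*(s - 5)*(s + 2)*(s - 5)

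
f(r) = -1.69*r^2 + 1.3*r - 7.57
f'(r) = 1.3 - 3.38*r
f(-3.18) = -28.79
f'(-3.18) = 12.05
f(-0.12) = -7.75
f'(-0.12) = 1.71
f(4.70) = -38.79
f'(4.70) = -14.59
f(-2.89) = -25.44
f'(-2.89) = 11.07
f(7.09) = -83.31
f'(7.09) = -22.66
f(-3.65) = -34.83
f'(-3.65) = 13.64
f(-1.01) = -10.61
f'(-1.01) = 4.71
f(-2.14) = -18.09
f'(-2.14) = 8.53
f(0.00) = -7.57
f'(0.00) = 1.30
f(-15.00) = -407.32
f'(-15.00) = 52.00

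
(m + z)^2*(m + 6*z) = m^3 + 8*m^2*z + 13*m*z^2 + 6*z^3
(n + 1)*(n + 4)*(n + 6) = n^3 + 11*n^2 + 34*n + 24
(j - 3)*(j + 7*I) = j^2 - 3*j + 7*I*j - 21*I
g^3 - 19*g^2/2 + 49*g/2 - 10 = (g - 5)*(g - 4)*(g - 1/2)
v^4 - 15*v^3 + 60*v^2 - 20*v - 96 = (v - 8)*(v - 6)*(v - 2)*(v + 1)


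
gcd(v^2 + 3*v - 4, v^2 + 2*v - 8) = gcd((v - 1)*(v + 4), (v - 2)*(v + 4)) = v + 4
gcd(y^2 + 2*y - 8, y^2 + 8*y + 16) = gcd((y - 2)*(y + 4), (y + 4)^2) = y + 4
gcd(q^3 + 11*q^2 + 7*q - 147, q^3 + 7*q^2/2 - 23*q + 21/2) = q^2 + 4*q - 21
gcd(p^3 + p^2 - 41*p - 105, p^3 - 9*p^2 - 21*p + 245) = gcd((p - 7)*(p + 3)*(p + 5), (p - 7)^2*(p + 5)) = p^2 - 2*p - 35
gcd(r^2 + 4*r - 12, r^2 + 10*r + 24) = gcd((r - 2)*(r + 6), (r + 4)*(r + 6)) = r + 6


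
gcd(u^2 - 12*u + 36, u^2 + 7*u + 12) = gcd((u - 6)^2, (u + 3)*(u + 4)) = 1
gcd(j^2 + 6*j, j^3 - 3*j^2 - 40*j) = j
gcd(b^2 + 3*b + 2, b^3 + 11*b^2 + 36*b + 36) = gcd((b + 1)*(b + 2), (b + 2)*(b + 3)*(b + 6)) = b + 2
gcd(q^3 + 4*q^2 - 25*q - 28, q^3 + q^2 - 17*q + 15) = 1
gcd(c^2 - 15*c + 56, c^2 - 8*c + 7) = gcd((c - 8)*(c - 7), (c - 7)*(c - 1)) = c - 7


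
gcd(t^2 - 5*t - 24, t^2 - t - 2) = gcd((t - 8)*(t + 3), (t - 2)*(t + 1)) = 1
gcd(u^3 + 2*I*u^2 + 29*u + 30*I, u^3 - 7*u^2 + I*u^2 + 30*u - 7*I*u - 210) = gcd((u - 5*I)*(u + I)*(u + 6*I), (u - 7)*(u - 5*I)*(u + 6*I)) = u^2 + I*u + 30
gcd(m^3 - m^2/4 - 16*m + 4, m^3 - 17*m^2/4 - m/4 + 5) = m - 4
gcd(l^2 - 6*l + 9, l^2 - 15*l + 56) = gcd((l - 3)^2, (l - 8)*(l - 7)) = 1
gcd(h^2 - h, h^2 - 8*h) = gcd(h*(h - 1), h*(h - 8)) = h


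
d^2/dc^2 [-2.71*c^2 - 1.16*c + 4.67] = -5.42000000000000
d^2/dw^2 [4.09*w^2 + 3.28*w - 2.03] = 8.18000000000000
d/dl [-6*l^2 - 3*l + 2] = -12*l - 3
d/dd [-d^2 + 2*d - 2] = 2 - 2*d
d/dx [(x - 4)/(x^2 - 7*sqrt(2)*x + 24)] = (x^2 - 7*sqrt(2)*x - (x - 4)*(2*x - 7*sqrt(2)) + 24)/(x^2 - 7*sqrt(2)*x + 24)^2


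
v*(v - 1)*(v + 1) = v^3 - v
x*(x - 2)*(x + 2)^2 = x^4 + 2*x^3 - 4*x^2 - 8*x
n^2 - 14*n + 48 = (n - 8)*(n - 6)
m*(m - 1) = m^2 - m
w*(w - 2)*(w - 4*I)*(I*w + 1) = I*w^4 + 5*w^3 - 2*I*w^3 - 10*w^2 - 4*I*w^2 + 8*I*w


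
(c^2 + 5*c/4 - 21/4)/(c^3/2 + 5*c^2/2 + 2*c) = (4*c^2 + 5*c - 21)/(2*c*(c^2 + 5*c + 4))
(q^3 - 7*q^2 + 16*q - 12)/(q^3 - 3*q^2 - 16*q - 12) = (-q^3 + 7*q^2 - 16*q + 12)/(-q^3 + 3*q^2 + 16*q + 12)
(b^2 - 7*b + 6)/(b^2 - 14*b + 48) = (b - 1)/(b - 8)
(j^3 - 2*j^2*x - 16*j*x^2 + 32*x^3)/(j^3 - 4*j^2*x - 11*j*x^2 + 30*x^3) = (-j^2 + 16*x^2)/(-j^2 + 2*j*x + 15*x^2)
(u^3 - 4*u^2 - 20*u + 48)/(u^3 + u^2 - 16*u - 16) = (u^2 - 8*u + 12)/(u^2 - 3*u - 4)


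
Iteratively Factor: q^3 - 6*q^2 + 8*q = (q - 4)*(q^2 - 2*q) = q*(q - 4)*(q - 2)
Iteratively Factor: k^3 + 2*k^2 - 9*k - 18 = (k + 2)*(k^2 - 9) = (k + 2)*(k + 3)*(k - 3)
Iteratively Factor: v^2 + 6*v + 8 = (v + 4)*(v + 2)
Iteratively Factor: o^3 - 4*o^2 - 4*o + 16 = (o - 2)*(o^2 - 2*o - 8) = (o - 4)*(o - 2)*(o + 2)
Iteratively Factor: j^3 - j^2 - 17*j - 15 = (j + 1)*(j^2 - 2*j - 15) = (j - 5)*(j + 1)*(j + 3)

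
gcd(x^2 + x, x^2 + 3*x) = x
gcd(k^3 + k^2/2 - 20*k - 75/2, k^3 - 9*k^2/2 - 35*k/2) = k + 5/2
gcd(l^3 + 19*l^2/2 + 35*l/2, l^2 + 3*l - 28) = l + 7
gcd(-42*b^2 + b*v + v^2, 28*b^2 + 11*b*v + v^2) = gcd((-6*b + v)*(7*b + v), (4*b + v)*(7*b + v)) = 7*b + v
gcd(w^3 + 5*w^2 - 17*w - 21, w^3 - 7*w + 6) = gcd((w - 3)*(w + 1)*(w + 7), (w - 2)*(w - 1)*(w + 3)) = 1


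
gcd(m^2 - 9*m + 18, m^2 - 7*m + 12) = m - 3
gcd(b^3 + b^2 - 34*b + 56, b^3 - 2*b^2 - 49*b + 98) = b^2 + 5*b - 14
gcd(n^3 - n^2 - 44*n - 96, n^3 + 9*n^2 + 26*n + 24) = n^2 + 7*n + 12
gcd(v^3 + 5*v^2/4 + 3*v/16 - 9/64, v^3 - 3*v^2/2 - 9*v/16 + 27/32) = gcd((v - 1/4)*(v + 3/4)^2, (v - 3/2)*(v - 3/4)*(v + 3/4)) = v + 3/4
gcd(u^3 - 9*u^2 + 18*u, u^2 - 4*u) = u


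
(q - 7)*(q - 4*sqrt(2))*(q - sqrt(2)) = q^3 - 5*sqrt(2)*q^2 - 7*q^2 + 8*q + 35*sqrt(2)*q - 56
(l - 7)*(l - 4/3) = l^2 - 25*l/3 + 28/3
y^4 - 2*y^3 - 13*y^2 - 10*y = y*(y - 5)*(y + 1)*(y + 2)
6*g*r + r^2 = r*(6*g + r)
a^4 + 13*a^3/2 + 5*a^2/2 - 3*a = a*(a - 1/2)*(a + 1)*(a + 6)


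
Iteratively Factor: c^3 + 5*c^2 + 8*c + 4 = (c + 2)*(c^2 + 3*c + 2) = (c + 2)^2*(c + 1)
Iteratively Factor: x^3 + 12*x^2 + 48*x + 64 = (x + 4)*(x^2 + 8*x + 16) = (x + 4)^2*(x + 4)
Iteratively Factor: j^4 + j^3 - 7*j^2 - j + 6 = (j - 1)*(j^3 + 2*j^2 - 5*j - 6) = (j - 2)*(j - 1)*(j^2 + 4*j + 3) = (j - 2)*(j - 1)*(j + 3)*(j + 1)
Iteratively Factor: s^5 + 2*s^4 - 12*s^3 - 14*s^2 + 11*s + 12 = (s + 4)*(s^4 - 2*s^3 - 4*s^2 + 2*s + 3) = (s - 1)*(s + 4)*(s^3 - s^2 - 5*s - 3) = (s - 3)*(s - 1)*(s + 4)*(s^2 + 2*s + 1) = (s - 3)*(s - 1)*(s + 1)*(s + 4)*(s + 1)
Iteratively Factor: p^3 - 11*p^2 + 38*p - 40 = (p - 4)*(p^2 - 7*p + 10) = (p - 5)*(p - 4)*(p - 2)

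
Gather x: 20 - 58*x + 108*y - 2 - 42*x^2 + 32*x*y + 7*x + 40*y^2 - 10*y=-42*x^2 + x*(32*y - 51) + 40*y^2 + 98*y + 18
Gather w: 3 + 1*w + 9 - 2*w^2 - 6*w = -2*w^2 - 5*w + 12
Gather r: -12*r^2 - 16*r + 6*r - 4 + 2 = -12*r^2 - 10*r - 2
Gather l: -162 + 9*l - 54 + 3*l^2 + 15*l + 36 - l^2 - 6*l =2*l^2 + 18*l - 180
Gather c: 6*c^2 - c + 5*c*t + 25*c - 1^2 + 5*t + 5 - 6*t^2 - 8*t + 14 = 6*c^2 + c*(5*t + 24) - 6*t^2 - 3*t + 18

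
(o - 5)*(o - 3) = o^2 - 8*o + 15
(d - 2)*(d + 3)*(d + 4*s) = d^3 + 4*d^2*s + d^2 + 4*d*s - 6*d - 24*s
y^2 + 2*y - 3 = (y - 1)*(y + 3)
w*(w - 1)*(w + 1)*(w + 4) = w^4 + 4*w^3 - w^2 - 4*w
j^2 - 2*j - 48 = (j - 8)*(j + 6)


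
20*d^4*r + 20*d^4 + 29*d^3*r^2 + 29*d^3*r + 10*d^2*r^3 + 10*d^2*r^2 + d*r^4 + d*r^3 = (d + r)*(4*d + r)*(5*d + r)*(d*r + d)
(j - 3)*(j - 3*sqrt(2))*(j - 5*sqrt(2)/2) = j^3 - 11*sqrt(2)*j^2/2 - 3*j^2 + 15*j + 33*sqrt(2)*j/2 - 45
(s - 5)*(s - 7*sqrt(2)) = s^2 - 7*sqrt(2)*s - 5*s + 35*sqrt(2)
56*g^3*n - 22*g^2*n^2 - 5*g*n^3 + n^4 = n*(-7*g + n)*(-2*g + n)*(4*g + n)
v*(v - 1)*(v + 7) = v^3 + 6*v^2 - 7*v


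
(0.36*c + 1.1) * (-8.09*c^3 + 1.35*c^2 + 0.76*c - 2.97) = -2.9124*c^4 - 8.413*c^3 + 1.7586*c^2 - 0.2332*c - 3.267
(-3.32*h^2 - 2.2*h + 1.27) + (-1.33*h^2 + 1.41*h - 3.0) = -4.65*h^2 - 0.79*h - 1.73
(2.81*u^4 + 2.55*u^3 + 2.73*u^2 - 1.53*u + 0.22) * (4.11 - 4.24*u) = -11.9144*u^5 + 0.737100000000002*u^4 - 1.0947*u^3 + 17.7075*u^2 - 7.2211*u + 0.9042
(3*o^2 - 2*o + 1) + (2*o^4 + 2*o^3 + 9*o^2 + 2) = 2*o^4 + 2*o^3 + 12*o^2 - 2*o + 3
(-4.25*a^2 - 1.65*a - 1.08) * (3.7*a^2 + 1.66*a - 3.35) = -15.725*a^4 - 13.16*a^3 + 7.5025*a^2 + 3.7347*a + 3.618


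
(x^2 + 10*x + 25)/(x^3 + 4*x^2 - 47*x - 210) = (x + 5)/(x^2 - x - 42)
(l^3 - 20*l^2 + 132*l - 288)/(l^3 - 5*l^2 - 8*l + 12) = (l^2 - 14*l + 48)/(l^2 + l - 2)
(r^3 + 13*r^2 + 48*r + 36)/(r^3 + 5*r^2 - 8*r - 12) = (r + 6)/(r - 2)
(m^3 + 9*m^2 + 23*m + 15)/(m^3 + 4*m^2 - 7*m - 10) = (m + 3)/(m - 2)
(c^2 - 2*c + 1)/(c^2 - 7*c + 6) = (c - 1)/(c - 6)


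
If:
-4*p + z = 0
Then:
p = z/4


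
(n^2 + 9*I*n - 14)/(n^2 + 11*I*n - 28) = (n + 2*I)/(n + 4*I)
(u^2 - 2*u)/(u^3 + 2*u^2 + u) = (u - 2)/(u^2 + 2*u + 1)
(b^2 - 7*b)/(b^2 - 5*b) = (b - 7)/(b - 5)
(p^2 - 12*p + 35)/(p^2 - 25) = (p - 7)/(p + 5)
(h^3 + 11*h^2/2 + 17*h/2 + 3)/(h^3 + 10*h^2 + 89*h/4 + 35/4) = 2*(h^2 + 5*h + 6)/(2*h^2 + 19*h + 35)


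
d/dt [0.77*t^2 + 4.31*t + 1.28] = 1.54*t + 4.31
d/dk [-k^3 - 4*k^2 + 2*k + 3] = -3*k^2 - 8*k + 2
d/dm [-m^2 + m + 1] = 1 - 2*m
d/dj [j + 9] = 1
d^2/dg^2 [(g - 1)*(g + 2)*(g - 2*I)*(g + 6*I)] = 12*g^2 + g*(6 + 24*I) + 20 + 8*I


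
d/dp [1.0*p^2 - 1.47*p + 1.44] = 2.0*p - 1.47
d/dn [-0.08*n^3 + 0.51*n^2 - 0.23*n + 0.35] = -0.24*n^2 + 1.02*n - 0.23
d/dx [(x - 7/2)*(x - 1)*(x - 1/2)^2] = 4*x^3 - 33*x^2/2 + 33*x/2 - 37/8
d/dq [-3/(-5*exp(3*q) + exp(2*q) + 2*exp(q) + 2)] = (-45*exp(2*q) + 6*exp(q) + 6)*exp(q)/(-5*exp(3*q) + exp(2*q) + 2*exp(q) + 2)^2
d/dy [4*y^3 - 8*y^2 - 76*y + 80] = 12*y^2 - 16*y - 76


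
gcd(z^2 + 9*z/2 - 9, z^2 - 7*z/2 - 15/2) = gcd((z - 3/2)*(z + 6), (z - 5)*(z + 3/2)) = 1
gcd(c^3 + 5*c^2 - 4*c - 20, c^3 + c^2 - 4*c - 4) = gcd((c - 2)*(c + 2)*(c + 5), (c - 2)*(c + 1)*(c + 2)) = c^2 - 4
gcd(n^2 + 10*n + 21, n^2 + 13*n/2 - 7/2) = n + 7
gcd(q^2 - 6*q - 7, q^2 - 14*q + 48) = 1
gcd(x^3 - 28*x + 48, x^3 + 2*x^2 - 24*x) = x^2 + 2*x - 24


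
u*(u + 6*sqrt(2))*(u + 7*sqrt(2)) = u^3 + 13*sqrt(2)*u^2 + 84*u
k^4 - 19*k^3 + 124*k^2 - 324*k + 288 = (k - 8)*(k - 6)*(k - 3)*(k - 2)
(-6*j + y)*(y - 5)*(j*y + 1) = -6*j^2*y^2 + 30*j^2*y + j*y^3 - 5*j*y^2 - 6*j*y + 30*j + y^2 - 5*y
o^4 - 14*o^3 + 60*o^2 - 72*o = o*(o - 6)^2*(o - 2)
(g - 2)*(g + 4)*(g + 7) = g^3 + 9*g^2 + 6*g - 56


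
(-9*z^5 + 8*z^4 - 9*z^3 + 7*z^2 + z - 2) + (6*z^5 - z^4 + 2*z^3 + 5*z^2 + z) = -3*z^5 + 7*z^4 - 7*z^3 + 12*z^2 + 2*z - 2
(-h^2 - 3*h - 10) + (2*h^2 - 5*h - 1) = h^2 - 8*h - 11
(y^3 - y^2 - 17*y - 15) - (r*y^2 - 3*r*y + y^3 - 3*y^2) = -r*y^2 + 3*r*y + 2*y^2 - 17*y - 15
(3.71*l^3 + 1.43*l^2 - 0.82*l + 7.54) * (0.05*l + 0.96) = 0.1855*l^4 + 3.6331*l^3 + 1.3318*l^2 - 0.4102*l + 7.2384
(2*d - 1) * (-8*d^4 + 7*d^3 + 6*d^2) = -16*d^5 + 22*d^4 + 5*d^3 - 6*d^2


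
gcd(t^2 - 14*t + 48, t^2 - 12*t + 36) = t - 6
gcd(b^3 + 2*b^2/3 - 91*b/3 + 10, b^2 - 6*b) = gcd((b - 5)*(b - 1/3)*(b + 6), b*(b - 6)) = 1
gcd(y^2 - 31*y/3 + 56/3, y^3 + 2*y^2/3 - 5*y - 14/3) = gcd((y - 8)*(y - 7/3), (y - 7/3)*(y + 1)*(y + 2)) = y - 7/3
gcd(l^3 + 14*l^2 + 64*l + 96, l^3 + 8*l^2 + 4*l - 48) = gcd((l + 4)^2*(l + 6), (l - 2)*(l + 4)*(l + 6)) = l^2 + 10*l + 24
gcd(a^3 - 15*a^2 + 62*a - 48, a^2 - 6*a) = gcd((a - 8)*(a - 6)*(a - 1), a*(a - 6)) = a - 6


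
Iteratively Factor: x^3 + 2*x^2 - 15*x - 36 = (x + 3)*(x^2 - x - 12) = (x - 4)*(x + 3)*(x + 3)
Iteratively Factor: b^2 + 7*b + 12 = (b + 3)*(b + 4)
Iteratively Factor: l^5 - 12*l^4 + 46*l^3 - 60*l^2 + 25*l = (l)*(l^4 - 12*l^3 + 46*l^2 - 60*l + 25) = l*(l - 5)*(l^3 - 7*l^2 + 11*l - 5) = l*(l - 5)*(l - 1)*(l^2 - 6*l + 5) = l*(l - 5)*(l - 1)^2*(l - 5)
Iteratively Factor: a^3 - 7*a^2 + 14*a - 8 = (a - 1)*(a^2 - 6*a + 8) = (a - 2)*(a - 1)*(a - 4)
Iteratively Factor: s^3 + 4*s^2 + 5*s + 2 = (s + 1)*(s^2 + 3*s + 2) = (s + 1)^2*(s + 2)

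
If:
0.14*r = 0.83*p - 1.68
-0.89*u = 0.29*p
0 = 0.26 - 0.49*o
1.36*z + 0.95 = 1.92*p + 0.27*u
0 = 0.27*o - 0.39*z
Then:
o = 0.53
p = 0.79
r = -7.31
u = -0.26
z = 0.37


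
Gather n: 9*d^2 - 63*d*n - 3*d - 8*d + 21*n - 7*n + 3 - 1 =9*d^2 - 11*d + n*(14 - 63*d) + 2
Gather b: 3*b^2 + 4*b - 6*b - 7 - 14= 3*b^2 - 2*b - 21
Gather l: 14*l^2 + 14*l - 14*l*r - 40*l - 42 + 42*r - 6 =14*l^2 + l*(-14*r - 26) + 42*r - 48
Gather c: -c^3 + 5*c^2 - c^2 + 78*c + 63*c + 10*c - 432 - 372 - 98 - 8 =-c^3 + 4*c^2 + 151*c - 910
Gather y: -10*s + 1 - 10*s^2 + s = -10*s^2 - 9*s + 1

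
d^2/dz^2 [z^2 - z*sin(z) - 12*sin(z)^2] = z*sin(z) + 48*sin(z)^2 - 2*cos(z) - 22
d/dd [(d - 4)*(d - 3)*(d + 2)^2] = 4*d^3 - 9*d^2 - 24*d + 20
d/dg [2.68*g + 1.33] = 2.68000000000000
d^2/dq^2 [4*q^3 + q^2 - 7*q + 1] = 24*q + 2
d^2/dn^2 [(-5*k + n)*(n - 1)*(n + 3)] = -10*k + 6*n + 4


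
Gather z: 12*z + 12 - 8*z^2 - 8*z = -8*z^2 + 4*z + 12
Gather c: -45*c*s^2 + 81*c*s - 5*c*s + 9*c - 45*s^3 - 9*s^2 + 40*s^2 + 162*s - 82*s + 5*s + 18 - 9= c*(-45*s^2 + 76*s + 9) - 45*s^3 + 31*s^2 + 85*s + 9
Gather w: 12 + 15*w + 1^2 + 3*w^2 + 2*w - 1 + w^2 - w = 4*w^2 + 16*w + 12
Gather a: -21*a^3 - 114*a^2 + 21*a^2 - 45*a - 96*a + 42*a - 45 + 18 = -21*a^3 - 93*a^2 - 99*a - 27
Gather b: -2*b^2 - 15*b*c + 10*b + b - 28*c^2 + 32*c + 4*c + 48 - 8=-2*b^2 + b*(11 - 15*c) - 28*c^2 + 36*c + 40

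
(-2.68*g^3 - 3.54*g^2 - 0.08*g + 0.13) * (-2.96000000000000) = 7.9328*g^3 + 10.4784*g^2 + 0.2368*g - 0.3848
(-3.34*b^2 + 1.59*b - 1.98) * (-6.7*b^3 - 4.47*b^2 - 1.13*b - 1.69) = 22.378*b^5 + 4.2768*b^4 + 9.9329*b^3 + 12.6985*b^2 - 0.4497*b + 3.3462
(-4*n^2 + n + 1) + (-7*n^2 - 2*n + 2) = -11*n^2 - n + 3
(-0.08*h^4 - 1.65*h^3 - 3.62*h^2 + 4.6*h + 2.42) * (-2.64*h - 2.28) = 0.2112*h^5 + 4.5384*h^4 + 13.3188*h^3 - 3.8904*h^2 - 16.8768*h - 5.5176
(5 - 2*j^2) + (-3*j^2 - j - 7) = -5*j^2 - j - 2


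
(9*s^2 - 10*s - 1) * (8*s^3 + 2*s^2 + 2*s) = 72*s^5 - 62*s^4 - 10*s^3 - 22*s^2 - 2*s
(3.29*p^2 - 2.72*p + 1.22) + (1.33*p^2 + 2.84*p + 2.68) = 4.62*p^2 + 0.12*p + 3.9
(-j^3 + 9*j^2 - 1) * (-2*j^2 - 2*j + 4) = 2*j^5 - 16*j^4 - 22*j^3 + 38*j^2 + 2*j - 4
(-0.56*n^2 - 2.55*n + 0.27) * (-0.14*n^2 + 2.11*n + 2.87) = 0.0784*n^4 - 0.8246*n^3 - 7.0255*n^2 - 6.7488*n + 0.7749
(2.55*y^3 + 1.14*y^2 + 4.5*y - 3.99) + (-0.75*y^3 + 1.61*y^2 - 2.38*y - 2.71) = 1.8*y^3 + 2.75*y^2 + 2.12*y - 6.7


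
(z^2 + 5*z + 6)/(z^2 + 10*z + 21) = (z + 2)/(z + 7)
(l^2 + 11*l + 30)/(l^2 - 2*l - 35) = (l + 6)/(l - 7)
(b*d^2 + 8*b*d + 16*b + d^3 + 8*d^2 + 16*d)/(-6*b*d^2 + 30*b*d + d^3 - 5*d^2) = (-b*d^2 - 8*b*d - 16*b - d^3 - 8*d^2 - 16*d)/(d*(6*b*d - 30*b - d^2 + 5*d))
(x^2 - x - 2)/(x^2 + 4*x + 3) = (x - 2)/(x + 3)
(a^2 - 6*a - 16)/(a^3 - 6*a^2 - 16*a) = 1/a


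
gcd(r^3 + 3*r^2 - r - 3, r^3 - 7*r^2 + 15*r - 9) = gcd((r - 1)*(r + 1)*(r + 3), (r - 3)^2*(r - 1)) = r - 1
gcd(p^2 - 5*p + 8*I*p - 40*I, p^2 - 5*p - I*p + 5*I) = p - 5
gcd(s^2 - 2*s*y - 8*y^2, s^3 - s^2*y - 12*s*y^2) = -s + 4*y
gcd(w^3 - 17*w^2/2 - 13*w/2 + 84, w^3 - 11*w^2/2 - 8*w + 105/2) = w^2 - w/2 - 21/2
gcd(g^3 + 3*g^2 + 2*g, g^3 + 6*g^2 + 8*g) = g^2 + 2*g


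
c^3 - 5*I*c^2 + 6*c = c*(c - 6*I)*(c + I)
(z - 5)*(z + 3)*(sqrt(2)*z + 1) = sqrt(2)*z^3 - 2*sqrt(2)*z^2 + z^2 - 15*sqrt(2)*z - 2*z - 15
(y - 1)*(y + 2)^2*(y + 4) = y^4 + 7*y^3 + 12*y^2 - 4*y - 16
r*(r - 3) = r^2 - 3*r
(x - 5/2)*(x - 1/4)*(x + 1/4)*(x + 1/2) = x^4 - 2*x^3 - 21*x^2/16 + x/8 + 5/64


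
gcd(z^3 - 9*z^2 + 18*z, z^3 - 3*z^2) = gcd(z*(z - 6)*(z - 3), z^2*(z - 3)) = z^2 - 3*z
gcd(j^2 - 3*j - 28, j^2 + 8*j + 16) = j + 4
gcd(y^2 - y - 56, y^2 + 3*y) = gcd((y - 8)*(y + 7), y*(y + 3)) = 1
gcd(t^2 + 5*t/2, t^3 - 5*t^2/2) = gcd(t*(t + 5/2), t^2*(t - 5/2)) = t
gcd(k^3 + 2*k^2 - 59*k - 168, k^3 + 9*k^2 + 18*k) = k + 3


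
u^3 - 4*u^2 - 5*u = u*(u - 5)*(u + 1)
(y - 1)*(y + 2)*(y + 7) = y^3 + 8*y^2 + 5*y - 14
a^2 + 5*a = a*(a + 5)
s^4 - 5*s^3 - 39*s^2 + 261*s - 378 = (s - 6)*(s - 3)^2*(s + 7)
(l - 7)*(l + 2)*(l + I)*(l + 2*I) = l^4 - 5*l^3 + 3*I*l^3 - 16*l^2 - 15*I*l^2 + 10*l - 42*I*l + 28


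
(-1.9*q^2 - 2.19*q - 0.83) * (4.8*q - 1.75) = -9.12*q^3 - 7.187*q^2 - 0.1515*q + 1.4525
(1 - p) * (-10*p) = 10*p^2 - 10*p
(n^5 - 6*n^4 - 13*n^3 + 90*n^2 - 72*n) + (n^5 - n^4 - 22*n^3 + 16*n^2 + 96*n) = 2*n^5 - 7*n^4 - 35*n^3 + 106*n^2 + 24*n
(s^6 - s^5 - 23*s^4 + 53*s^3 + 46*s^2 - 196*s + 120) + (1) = s^6 - s^5 - 23*s^4 + 53*s^3 + 46*s^2 - 196*s + 121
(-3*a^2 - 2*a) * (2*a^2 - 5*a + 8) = -6*a^4 + 11*a^3 - 14*a^2 - 16*a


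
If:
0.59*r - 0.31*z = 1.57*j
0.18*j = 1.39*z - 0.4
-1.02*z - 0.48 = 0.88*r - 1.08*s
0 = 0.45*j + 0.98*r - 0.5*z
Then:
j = -0.00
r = 0.15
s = 0.84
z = 0.29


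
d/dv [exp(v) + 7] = exp(v)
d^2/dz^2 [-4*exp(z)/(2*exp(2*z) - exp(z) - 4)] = 4*(2*(4*exp(z) - 1)^2*exp(2*z) + (16*exp(z) - 3)*(-2*exp(2*z) + exp(z) + 4)*exp(z) + (-2*exp(2*z) + exp(z) + 4)^2)*exp(z)/(-2*exp(2*z) + exp(z) + 4)^3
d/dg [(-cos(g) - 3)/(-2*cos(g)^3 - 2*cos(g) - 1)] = (3*cos(g) + 9*cos(2*g) + cos(3*g) + 14)*sin(g)/(2*cos(g)^3 + 2*cos(g) + 1)^2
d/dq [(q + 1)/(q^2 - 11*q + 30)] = (q^2 - 11*q - (q + 1)*(2*q - 11) + 30)/(q^2 - 11*q + 30)^2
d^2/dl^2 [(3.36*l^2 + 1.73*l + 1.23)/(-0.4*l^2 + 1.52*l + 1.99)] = (-4.63936*l^3 - 17.22816*l^2 - 3.77544000000001*l - 23.787808)/(0.064*l^6 - 0.7296*l^5 + 1.81728*l^4 + 3.747712*l^3 - 9.040968*l^2 - 18.058056*l - 7.880599)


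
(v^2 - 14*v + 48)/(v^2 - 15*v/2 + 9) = 2*(v - 8)/(2*v - 3)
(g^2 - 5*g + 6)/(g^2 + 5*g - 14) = (g - 3)/(g + 7)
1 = 1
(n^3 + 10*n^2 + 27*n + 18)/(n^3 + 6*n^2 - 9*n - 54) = (n + 1)/(n - 3)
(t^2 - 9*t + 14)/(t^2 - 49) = (t - 2)/(t + 7)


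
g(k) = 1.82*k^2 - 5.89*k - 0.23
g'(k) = 3.64*k - 5.89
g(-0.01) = -0.17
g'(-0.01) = -5.93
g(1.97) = -4.77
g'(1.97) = 1.28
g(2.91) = -1.96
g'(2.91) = 4.70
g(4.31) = 8.19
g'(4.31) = 9.80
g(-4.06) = 53.68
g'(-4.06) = -20.67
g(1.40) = -4.91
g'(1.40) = -0.79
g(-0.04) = 0.01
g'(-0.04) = -6.04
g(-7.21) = 136.85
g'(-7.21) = -32.13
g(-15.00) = 497.62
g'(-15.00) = -60.49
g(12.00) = 191.17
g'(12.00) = 37.79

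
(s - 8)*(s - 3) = s^2 - 11*s + 24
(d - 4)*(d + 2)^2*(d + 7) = d^4 + 7*d^3 - 12*d^2 - 100*d - 112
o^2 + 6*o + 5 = (o + 1)*(o + 5)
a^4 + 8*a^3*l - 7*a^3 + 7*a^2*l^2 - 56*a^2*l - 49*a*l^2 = a*(a - 7)*(a + l)*(a + 7*l)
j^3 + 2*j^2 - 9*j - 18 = (j - 3)*(j + 2)*(j + 3)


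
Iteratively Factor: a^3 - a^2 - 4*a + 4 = (a + 2)*(a^2 - 3*a + 2) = (a - 1)*(a + 2)*(a - 2)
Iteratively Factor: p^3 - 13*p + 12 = (p - 1)*(p^2 + p - 12) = (p - 3)*(p - 1)*(p + 4)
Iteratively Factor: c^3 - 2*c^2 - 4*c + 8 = (c - 2)*(c^2 - 4) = (c - 2)^2*(c + 2)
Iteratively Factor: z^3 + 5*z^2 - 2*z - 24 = (z + 4)*(z^2 + z - 6) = (z + 3)*(z + 4)*(z - 2)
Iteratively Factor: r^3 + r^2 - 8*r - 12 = (r - 3)*(r^2 + 4*r + 4) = (r - 3)*(r + 2)*(r + 2)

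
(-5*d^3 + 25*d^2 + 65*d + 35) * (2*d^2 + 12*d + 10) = -10*d^5 - 10*d^4 + 380*d^3 + 1100*d^2 + 1070*d + 350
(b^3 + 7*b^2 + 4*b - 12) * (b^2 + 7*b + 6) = b^5 + 14*b^4 + 59*b^3 + 58*b^2 - 60*b - 72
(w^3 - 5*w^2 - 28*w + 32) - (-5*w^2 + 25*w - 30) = w^3 - 53*w + 62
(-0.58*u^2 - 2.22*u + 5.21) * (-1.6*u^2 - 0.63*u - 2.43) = 0.928*u^4 + 3.9174*u^3 - 5.528*u^2 + 2.1123*u - 12.6603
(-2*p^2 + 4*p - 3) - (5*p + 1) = -2*p^2 - p - 4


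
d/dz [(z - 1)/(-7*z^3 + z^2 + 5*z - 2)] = (-7*z^3 + z^2 + 5*z - (z - 1)*(-21*z^2 + 2*z + 5) - 2)/(7*z^3 - z^2 - 5*z + 2)^2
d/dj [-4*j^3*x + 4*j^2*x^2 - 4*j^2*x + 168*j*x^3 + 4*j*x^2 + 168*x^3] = 4*x*(-3*j^2 + 2*j*x - 2*j + 42*x^2 + x)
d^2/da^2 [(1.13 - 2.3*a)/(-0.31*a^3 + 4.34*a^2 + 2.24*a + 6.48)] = (1.32618*a^5 - 19.869636*a^4 + 114.162832*a^3 - 67.5544559999999*a^2 - 467.632272*a - 14.551264)/(0.029791*a^9 - 1.251222*a^8 + 16.871316*a^7 - 65.532512*a^6 - 69.599712*a^5 - 404.494944*a^4 - 350.16416*a^3 - 644.257152*a^2 - 282.175488*a - 272.097792)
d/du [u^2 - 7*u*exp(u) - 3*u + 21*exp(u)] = -7*u*exp(u) + 2*u + 14*exp(u) - 3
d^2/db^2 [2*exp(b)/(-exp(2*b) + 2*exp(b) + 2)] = 2*(8*(1 - exp(b))^2*exp(2*b) + 2*(4*exp(b) - 3)*(-exp(2*b) + 2*exp(b) + 2)*exp(b) + (-exp(2*b) + 2*exp(b) + 2)^2)*exp(b)/(-exp(2*b) + 2*exp(b) + 2)^3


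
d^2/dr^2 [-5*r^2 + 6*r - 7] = -10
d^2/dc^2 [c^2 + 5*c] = 2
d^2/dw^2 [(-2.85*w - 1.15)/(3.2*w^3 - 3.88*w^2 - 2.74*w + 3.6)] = (-175.104*w^5 + 71.0015999999999*w^4 + 92.66672*w^3 + 350.60784*w^2 - 232.72008*w - 105.61868)/(32.768*w^9 - 119.1936*w^8 + 60.34944*w^7 + 256.299968*w^6 - 319.859808*w^5 - 114.189744*w^4 + 333.479096*w^3 - 69.77232*w^2 - 106.5312*w + 46.656)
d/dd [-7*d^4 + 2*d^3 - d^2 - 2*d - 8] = -28*d^3 + 6*d^2 - 2*d - 2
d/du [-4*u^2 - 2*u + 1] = -8*u - 2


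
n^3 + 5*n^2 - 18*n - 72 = (n - 4)*(n + 3)*(n + 6)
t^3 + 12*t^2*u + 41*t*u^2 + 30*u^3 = (t + u)*(t + 5*u)*(t + 6*u)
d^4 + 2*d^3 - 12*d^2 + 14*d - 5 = (d - 1)^3*(d + 5)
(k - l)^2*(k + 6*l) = k^3 + 4*k^2*l - 11*k*l^2 + 6*l^3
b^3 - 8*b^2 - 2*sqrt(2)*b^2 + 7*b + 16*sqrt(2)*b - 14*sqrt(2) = (b - 7)*(b - 1)*(b - 2*sqrt(2))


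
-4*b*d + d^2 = d*(-4*b + d)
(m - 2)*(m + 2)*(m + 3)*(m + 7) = m^4 + 10*m^3 + 17*m^2 - 40*m - 84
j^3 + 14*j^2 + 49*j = j*(j + 7)^2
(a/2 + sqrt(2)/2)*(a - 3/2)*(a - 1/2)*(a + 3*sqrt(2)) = a^4/2 - a^3 + 2*sqrt(2)*a^3 - 4*sqrt(2)*a^2 + 27*a^2/8 - 6*a + 3*sqrt(2)*a/2 + 9/4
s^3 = s^3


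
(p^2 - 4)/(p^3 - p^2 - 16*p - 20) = (p - 2)/(p^2 - 3*p - 10)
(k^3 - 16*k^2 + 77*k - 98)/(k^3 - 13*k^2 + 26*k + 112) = (k^2 - 9*k + 14)/(k^2 - 6*k - 16)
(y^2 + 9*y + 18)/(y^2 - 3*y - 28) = (y^2 + 9*y + 18)/(y^2 - 3*y - 28)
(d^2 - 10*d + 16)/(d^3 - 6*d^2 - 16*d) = (d - 2)/(d*(d + 2))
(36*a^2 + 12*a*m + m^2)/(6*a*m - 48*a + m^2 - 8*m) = (6*a + m)/(m - 8)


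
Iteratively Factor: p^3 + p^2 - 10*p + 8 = (p + 4)*(p^2 - 3*p + 2) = (p - 1)*(p + 4)*(p - 2)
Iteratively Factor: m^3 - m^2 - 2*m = (m - 2)*(m^2 + m) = m*(m - 2)*(m + 1)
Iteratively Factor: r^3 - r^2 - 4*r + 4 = (r - 2)*(r^2 + r - 2) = (r - 2)*(r + 2)*(r - 1)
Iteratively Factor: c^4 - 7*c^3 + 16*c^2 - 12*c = (c)*(c^3 - 7*c^2 + 16*c - 12) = c*(c - 3)*(c^2 - 4*c + 4) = c*(c - 3)*(c - 2)*(c - 2)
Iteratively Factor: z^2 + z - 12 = (z + 4)*(z - 3)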